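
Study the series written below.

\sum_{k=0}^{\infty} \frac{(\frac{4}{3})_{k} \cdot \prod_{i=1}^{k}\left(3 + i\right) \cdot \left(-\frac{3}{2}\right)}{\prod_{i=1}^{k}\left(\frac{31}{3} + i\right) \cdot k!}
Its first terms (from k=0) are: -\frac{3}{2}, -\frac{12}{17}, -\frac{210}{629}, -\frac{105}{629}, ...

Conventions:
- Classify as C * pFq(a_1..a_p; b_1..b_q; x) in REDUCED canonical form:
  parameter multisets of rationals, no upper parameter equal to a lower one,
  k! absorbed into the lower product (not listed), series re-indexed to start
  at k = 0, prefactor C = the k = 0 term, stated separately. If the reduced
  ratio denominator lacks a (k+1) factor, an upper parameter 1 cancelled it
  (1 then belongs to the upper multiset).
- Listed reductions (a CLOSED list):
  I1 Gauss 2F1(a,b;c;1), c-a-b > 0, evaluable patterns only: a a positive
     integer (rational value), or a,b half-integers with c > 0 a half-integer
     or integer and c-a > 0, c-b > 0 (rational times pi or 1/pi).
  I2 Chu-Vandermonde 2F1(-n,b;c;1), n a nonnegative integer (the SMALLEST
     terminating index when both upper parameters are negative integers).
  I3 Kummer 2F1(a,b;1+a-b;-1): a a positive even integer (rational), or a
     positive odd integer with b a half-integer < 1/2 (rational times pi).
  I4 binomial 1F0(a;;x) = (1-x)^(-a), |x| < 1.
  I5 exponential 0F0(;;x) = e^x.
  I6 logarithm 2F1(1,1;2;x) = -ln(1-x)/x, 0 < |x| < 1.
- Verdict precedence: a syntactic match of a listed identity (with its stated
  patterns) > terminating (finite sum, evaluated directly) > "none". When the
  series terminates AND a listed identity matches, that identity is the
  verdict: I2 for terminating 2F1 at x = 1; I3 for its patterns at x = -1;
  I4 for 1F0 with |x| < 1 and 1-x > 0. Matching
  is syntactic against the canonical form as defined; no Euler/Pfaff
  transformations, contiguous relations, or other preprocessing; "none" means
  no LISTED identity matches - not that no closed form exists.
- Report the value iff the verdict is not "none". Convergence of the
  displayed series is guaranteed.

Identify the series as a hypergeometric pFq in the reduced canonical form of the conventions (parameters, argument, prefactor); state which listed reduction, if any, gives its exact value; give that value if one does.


Classification (C = -\frac{3}{2}): 2F1 with upper {\frac{4}{3}, 4}, lower {\frac{34}{3}}, argument x = 1. Verdict: the Gauss summation I1 matches (x = 1: the Gamma ratio telescopes since c-a-b = 6 > 0 and a = 4 in Z>0). Exact value: -\frac{8525}{2916}.

Key step: with t_0 = -\frac{3}{2}, the lower running product (C = -3/2, x = 1) is a rising factorial.
Step ratio: r(k) = 1 * (k+\frac{4}{3}) (k+4) / [(k+\frac{34}{3}) (k+1)] - rational in k. x = 1; t_0 = -\frac{3}{2}; negate the roots.


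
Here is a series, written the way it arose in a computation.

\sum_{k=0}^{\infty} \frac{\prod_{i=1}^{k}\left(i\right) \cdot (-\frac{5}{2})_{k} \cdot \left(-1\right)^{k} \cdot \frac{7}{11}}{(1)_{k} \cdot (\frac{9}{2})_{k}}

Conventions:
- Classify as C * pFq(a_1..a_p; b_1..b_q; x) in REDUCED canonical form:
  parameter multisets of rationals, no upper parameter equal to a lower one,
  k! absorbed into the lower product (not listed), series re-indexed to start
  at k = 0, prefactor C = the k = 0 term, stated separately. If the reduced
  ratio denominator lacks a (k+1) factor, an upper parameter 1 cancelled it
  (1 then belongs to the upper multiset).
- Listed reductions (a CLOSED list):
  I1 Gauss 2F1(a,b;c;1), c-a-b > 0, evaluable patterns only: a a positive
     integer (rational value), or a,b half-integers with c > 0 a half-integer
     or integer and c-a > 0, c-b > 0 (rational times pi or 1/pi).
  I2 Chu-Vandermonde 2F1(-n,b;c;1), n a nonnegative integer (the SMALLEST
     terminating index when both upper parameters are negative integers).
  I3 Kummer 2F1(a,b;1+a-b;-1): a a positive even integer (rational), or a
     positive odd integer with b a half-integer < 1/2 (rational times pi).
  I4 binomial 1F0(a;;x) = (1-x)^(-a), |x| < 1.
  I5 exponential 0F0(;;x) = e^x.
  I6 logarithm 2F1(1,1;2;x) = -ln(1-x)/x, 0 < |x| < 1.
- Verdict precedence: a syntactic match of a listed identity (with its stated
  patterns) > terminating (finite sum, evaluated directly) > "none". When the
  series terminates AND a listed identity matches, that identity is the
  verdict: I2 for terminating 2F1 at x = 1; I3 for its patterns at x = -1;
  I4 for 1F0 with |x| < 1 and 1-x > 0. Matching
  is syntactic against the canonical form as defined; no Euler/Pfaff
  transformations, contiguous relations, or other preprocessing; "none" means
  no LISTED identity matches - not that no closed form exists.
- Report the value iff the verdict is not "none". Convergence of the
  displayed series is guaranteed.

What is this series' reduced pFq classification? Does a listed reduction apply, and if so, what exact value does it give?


Canonical form: C = \frac{7}{11} times 2F1 with upper {-\frac{5}{2}, 1}, lower {\frac{9}{2}}, x = -1. Verdict: this is the Kummer evaluation I3 (x = -1; c = \frac{9}{2} equals 1+a-b for upper {-\frac{5}{2}, 1}: listed pattern). Hence: \frac{245}{704} \cdot \pi.

Key observation: x = -1 and (1)_k (C = 7/11, x = -1) is k! itself.
Adjacent-term ratio: r(k) = -1 * (k-\frac{5}{2}) (k+1) / [(k+\frac{9}{2}) (k+1)] - rational in k, leading ratio -1; with t_0 = \frac{7}{11}, classification follows.


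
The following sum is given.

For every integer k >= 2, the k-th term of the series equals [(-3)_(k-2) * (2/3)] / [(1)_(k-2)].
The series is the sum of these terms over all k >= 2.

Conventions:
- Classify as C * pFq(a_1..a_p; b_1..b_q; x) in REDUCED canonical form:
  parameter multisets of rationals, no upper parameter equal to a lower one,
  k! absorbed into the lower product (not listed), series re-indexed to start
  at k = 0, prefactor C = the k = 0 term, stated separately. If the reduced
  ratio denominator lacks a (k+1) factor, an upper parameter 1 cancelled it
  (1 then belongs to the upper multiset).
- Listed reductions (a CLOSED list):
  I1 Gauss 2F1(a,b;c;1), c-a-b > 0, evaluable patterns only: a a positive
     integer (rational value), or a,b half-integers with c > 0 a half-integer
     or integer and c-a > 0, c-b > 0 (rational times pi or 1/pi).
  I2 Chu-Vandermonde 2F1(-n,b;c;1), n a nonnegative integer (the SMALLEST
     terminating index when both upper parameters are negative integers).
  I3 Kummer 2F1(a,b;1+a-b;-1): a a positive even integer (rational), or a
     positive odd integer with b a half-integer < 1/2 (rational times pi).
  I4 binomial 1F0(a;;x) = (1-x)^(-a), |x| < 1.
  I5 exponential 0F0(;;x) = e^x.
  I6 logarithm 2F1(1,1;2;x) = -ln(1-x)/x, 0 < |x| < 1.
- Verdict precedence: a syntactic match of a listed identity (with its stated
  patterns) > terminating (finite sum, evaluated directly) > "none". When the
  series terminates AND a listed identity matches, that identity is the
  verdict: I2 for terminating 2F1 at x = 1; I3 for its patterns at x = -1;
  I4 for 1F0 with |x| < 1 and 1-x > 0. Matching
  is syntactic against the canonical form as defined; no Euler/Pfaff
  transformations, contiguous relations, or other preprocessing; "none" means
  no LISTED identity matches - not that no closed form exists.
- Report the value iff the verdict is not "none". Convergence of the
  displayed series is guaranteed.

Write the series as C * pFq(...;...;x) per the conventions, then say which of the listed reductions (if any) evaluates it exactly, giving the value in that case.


With C = 2/3: the canonical form is 1F0(-3; -; 1). Verdict: terminating - no listed pattern fits, but -3 in the upper list cuts the series at k = 3; direct evaluation. Its exact value is 0.

The tell: x = 1 and (1)_k (prefactor 2/3) is k! itself.
Step ratio: r(k) = 1 * (k-3) / [(k+1)] - rational; roots negated = parameters, x = 1, C = 2/3.


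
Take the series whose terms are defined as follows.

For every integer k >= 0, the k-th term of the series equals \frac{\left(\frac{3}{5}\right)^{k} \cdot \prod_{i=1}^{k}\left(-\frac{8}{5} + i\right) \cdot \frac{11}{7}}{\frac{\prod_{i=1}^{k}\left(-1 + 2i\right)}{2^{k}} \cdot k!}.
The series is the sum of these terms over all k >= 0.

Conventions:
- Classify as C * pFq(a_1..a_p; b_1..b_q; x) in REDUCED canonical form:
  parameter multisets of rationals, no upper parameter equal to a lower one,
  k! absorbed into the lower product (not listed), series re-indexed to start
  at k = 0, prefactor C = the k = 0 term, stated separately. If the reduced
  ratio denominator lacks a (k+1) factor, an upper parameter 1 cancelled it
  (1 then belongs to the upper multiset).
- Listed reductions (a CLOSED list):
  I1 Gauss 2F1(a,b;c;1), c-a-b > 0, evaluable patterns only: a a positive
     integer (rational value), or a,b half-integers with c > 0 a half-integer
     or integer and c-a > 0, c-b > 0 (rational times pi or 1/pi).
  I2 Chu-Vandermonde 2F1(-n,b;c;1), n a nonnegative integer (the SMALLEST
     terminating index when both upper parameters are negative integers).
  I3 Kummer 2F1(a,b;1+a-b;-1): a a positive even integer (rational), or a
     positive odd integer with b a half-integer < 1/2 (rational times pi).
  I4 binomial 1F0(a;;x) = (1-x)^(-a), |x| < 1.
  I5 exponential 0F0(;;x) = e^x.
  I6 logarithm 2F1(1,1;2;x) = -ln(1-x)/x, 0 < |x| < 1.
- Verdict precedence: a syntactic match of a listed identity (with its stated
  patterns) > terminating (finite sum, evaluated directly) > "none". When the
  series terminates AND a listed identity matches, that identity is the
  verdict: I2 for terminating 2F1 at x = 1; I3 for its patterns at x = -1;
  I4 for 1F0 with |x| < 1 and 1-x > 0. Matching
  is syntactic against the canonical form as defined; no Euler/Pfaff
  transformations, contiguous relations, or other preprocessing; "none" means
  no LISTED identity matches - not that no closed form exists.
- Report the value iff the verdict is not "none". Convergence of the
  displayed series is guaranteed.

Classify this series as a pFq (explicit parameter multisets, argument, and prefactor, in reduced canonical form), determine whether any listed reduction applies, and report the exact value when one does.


x = \frac{3}{5} here; the reduced form reads 1F1, upper {-\frac{3}{5}}, lower {\frac{1}{2}}, C = \frac{11}{7}. Verdict: none - at argument \frac{3}{5} the multisets {-\frac{3}{5}} ; {\frac{1}{2}} match no listed identity.

The tell: t_0 = \frac{11}{7} here, and the lower odd product (C = 11/7) is 2^k (1/2)_k.
Adjacent-term ratio: r(k) = \frac{3}{5} * (k-\frac{3}{5}) / [(k+\frac{1}{2}) (k+1)] - rational in k. x = \frac{3}{5}; t_0 = \frac{11}{7}; negate the roots.


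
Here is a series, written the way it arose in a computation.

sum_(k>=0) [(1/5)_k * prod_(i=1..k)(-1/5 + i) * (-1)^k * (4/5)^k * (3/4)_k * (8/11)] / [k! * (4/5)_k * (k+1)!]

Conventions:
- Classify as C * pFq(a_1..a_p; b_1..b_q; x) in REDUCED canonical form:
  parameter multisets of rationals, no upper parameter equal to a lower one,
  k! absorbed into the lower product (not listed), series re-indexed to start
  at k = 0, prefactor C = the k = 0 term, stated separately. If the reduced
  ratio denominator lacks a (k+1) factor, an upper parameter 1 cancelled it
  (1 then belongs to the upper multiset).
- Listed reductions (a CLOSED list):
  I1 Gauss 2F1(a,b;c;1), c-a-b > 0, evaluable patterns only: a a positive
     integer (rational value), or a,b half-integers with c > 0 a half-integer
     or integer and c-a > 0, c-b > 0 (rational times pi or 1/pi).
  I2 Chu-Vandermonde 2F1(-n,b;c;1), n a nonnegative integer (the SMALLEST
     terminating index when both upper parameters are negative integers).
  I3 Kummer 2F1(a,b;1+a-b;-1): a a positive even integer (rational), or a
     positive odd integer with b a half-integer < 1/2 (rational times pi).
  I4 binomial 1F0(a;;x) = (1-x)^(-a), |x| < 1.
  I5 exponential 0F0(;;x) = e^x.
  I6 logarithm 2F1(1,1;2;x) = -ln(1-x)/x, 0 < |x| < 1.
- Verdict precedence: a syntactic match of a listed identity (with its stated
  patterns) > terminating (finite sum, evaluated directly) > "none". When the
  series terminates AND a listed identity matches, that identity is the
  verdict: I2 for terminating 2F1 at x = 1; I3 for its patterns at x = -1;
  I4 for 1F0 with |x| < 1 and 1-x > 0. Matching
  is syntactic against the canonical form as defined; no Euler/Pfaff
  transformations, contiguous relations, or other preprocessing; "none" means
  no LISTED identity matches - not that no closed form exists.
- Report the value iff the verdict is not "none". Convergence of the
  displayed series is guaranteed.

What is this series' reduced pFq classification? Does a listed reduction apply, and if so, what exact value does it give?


Reduced: x = -4/5, 2F1, upper = {1/5, 3/4}, lower = {2}, C = 8/11. Verdict: none - at argument -4/5 the multisets {1/5, 3/4} ; {2} match no listed identity.

Structural cue: t_0 = 8/11 here, and the (-1)^k factor (C = 8/11) folds into the argument's sign.
Adjacent-term ratio: r(k) = (-4/5) * (k+1/5) (k+3/4) / [(k+2) (k+1)] - rational in k, leading ratio (-4/5); with t_0 = 8/11, classification follows.


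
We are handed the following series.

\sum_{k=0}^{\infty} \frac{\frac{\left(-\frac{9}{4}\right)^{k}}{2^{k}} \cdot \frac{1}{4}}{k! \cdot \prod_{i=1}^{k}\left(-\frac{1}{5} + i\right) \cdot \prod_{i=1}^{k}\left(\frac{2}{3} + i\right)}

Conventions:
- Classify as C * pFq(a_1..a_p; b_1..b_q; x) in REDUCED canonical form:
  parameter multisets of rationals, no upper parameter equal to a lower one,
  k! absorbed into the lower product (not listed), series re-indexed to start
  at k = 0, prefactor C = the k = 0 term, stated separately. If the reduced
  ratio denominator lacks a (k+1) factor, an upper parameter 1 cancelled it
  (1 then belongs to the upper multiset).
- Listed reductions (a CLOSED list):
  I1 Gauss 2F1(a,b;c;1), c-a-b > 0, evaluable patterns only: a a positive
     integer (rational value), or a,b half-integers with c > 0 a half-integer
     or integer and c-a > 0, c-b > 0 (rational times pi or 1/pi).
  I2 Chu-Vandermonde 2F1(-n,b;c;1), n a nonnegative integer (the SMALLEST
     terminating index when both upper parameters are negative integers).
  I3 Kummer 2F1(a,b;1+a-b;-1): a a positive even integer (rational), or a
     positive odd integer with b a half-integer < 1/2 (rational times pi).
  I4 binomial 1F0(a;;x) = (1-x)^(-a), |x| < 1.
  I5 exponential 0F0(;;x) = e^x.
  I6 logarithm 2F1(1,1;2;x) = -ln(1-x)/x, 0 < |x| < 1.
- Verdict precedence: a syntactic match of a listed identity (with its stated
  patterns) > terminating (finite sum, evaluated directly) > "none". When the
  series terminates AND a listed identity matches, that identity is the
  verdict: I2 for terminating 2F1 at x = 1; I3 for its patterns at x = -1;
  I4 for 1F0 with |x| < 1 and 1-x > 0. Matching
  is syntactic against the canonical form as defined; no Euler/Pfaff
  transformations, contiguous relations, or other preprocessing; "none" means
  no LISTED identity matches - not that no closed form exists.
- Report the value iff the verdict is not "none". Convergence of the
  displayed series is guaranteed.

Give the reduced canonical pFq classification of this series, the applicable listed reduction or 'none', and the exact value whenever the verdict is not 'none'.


At argument -\frac{9}{8}: a 0F2 with upper {-}, lower {\frac{4}{5}, \frac{5}{3}}, scaled by C = \frac{1}{4}. Verdict: none here - no I1-I6 shape fits x = -\frac{9}{8} with lower {\frac{4}{5}, \frac{5}{3}}.

The tell: from the first term \frac{1}{4}: the lower running product (C = 1/4) is a rising factorial.
Step ratio: r(k) = -\frac{9}{8} * 1 / [(k+\frac{4}{5}) (k+\frac{5}{3}) (k+1)] - rational; roots negated = parameters, x = -\frac{9}{8}, C = \frac{1}{4}.


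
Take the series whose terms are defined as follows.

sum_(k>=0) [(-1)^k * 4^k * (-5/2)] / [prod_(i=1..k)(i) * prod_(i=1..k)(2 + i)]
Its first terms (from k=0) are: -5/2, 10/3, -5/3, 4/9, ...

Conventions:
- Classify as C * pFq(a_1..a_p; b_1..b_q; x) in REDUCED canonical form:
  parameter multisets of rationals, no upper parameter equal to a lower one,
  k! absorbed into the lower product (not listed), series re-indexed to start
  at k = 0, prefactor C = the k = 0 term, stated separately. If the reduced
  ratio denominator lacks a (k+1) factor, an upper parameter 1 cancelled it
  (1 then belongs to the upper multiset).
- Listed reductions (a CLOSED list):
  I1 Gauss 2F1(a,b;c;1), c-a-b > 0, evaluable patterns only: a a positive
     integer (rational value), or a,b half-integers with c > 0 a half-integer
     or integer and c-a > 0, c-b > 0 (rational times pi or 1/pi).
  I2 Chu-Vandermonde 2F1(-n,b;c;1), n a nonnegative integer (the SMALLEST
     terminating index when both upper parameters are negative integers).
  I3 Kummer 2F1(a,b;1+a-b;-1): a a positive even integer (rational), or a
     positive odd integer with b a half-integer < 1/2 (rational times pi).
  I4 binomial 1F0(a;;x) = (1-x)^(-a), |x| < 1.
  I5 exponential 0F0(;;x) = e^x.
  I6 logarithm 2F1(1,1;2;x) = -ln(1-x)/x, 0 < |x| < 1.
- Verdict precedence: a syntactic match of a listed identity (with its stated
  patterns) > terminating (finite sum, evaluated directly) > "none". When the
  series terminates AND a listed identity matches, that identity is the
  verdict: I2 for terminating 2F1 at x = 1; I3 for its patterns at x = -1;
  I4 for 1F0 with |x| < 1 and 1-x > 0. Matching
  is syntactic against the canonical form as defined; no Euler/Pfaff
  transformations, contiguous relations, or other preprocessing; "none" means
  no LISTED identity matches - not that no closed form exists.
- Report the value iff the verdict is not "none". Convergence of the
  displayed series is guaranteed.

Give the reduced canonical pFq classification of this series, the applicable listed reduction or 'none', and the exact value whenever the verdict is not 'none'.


Prefactor -5/2, argument -4: 0F1 with upper {-} over lower {3}. Verdict: none - this 0F1 at x = -4 matches no listed pattern, and upper {-} holds no stopper.

Key observation: with t_0 = -5/2, the lower running product (C = -5/2) is a rising factorial.
Step ratio: r(k) = (-4) * 1 / [(k+3) (k+1)] - poly over poly, x = (-4) from leading terms; C = -5/2 at k = 0.


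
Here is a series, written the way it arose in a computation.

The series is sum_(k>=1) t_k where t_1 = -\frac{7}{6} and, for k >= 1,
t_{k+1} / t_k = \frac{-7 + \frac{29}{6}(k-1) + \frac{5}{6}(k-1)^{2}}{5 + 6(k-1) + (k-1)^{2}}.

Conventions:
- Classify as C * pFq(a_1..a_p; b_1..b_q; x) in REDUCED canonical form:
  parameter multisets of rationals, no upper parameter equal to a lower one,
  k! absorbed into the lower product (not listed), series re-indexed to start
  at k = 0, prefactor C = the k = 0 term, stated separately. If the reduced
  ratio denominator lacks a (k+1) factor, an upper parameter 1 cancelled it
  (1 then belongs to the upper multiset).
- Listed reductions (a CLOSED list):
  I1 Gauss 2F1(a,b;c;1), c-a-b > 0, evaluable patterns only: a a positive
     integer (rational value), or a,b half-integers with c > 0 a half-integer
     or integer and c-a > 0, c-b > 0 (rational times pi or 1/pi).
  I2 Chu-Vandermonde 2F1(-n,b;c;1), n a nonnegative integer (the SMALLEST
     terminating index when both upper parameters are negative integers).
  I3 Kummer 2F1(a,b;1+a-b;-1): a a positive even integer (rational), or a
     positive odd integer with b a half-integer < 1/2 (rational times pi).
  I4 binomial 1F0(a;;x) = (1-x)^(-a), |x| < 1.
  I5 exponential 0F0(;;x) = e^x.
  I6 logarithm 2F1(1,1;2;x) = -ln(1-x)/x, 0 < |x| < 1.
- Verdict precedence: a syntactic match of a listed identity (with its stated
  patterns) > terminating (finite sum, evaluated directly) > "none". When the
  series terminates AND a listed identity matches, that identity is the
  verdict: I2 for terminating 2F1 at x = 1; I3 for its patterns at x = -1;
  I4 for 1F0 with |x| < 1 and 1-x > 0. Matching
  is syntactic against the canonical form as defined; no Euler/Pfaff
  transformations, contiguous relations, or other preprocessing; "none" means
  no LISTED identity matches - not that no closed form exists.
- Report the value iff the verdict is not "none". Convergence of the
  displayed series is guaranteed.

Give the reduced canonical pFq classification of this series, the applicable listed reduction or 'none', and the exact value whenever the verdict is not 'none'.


The series (x = \frac{5}{6}) is 2F1: upper {-\frac{6}{5}, 7}, lower {5}, prefactor -\frac{7}{6}. Verdict: none here - no I1-I6 shape fits x = \frac{5}{6} with lower {5}.

First insight: with t_0 = -\frac{7}{6}, roots of the ratio polynomials (prefactor -7/6) are the negated parameters.
Ratio: r(k) = \frac{5}{6} * (k-\frac{6}{5}) (k+7) / [(k+5) (k+1)] ; factor over Q: parameters, x = \frac{5}{6}, and C = -\frac{7}{6}.


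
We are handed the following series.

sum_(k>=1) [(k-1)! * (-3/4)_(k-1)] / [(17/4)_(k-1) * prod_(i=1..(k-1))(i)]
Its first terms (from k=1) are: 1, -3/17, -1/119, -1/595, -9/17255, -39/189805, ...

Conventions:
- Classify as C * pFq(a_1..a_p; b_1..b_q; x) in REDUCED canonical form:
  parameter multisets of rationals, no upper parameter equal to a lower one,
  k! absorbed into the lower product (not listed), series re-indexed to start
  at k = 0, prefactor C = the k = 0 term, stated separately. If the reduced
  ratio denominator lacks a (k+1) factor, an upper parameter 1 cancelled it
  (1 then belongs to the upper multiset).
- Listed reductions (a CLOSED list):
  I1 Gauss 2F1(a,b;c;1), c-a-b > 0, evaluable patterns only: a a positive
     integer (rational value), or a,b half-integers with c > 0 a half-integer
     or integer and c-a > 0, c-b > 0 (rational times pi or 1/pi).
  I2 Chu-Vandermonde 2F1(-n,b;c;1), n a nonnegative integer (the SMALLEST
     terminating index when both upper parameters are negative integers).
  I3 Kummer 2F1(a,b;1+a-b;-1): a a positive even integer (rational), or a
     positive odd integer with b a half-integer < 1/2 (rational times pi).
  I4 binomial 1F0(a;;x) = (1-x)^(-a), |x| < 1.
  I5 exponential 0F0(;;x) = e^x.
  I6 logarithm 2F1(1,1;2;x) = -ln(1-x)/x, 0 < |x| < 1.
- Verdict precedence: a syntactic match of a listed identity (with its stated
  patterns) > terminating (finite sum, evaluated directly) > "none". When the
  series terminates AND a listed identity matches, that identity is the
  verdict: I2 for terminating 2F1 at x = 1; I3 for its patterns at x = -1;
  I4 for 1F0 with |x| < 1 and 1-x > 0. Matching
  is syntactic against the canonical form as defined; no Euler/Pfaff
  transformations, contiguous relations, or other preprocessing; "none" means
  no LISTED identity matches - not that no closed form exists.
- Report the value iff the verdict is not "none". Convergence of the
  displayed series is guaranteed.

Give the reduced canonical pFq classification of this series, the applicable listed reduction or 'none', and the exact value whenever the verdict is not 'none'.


Canonical form: C = 1 times 2F1 with upper {-3/4, 1}, lower {17/4}, x = 1. Verdict: Gauss (I1, integer-parameter pattern) fires (x = 1: the Gamma ratio telescopes since c-a-b = 4 > 0 and a = 1 in Z>0). Sum: 13/16.

Key observation: from the first term 1: the product of the first k integers (prefactor 1) is k!.
Consecutive-term ratio: r(k) = 1 * (k-3/4) (k+1) / [(k+17/4) (k+1)] - rational in k, leading ratio 1; with t_0 = 1, classification follows.


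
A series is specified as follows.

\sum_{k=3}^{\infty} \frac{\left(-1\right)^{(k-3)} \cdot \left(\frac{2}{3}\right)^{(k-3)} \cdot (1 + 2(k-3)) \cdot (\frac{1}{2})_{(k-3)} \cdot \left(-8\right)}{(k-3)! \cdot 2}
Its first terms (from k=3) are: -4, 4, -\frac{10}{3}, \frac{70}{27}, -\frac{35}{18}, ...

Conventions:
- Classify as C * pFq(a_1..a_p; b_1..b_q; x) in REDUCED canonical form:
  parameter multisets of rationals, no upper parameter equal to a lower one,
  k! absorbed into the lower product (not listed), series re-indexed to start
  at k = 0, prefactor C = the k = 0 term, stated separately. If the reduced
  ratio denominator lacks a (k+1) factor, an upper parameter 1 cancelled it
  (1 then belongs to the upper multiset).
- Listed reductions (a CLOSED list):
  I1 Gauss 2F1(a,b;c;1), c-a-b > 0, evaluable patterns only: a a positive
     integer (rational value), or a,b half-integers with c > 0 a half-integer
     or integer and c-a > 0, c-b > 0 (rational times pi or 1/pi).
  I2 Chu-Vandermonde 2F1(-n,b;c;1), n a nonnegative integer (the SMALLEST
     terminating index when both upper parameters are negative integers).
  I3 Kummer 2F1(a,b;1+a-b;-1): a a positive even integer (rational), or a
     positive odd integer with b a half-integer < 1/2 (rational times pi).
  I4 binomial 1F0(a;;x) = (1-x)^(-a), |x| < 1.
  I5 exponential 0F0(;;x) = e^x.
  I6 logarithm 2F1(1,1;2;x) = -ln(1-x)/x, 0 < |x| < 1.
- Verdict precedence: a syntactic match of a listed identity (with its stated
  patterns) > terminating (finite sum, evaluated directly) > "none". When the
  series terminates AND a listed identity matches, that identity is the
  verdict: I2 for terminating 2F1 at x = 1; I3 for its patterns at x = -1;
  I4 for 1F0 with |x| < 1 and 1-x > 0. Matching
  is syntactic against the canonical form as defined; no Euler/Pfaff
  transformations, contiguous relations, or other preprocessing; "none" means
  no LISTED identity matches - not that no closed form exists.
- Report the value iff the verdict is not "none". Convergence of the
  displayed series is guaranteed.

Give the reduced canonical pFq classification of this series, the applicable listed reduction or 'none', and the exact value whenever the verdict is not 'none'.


x = -\frac{2}{3} here; the reduced form reads 1F0, upper {\frac{3}{2}}, lower {-}, C = -4. Verdict (x = -\frac{2}{3}): binomial (I4) applies (the 1F0 binomial series: exponent -3/2, x = -\frac{2}{3}). Value: \left(-4\right) \cdot \left(\frac{5}{3}\right)^{-\frac{3}{2}}.

Structural cue: with t_0 = -4, the constant factors (C = -4, x = -2/3) combine into one prefactor.
Consecutive-term ratio: r(k) = -\frac{2}{3} * (k+\frac{3}{2}) / [(k+1)] - rational in k, leading ratio -\frac{2}{3}; with t_0 = -4, classification follows.


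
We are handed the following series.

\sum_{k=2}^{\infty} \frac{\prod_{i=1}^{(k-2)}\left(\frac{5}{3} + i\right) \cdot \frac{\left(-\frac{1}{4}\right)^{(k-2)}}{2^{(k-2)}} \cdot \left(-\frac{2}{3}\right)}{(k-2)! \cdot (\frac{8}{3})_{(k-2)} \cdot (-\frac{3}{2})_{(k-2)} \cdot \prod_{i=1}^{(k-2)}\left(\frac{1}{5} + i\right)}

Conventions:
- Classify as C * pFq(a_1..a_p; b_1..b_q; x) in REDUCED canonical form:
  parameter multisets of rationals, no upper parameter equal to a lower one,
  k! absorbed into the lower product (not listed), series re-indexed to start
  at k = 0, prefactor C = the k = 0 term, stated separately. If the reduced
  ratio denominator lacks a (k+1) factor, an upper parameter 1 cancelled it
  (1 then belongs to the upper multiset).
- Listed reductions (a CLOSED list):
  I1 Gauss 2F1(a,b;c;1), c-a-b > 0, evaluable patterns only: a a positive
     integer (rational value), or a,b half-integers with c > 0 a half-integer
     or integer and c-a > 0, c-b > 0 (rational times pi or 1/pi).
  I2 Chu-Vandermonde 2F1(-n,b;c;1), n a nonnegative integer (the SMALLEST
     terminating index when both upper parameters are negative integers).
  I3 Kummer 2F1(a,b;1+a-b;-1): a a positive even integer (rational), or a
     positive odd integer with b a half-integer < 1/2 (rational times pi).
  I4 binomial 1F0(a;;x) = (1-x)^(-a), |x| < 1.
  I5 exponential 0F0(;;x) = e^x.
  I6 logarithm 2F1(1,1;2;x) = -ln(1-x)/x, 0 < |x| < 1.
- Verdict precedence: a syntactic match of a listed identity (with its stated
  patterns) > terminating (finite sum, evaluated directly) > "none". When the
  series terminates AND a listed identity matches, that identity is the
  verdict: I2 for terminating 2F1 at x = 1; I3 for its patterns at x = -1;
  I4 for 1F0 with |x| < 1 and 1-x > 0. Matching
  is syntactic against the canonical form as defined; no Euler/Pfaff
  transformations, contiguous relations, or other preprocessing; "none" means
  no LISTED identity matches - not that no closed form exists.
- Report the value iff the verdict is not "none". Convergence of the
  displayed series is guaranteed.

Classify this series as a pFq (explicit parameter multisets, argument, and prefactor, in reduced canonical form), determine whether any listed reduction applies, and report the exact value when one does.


At argument -\frac{1}{8}: a 0F2 with upper {-}, lower {-\frac{3}{2}, \frac{6}{5}}, scaled by C = -\frac{2}{3}. Verdict: none. Every listed pattern misses the 0F2 form at -\frac{1}{8}, upper {-}.

Structural cue: from the first term -\frac{2}{3}: the running product (C = -2/3, x = -1/8) telescopes to a rising factorial.
Consecutive-term ratio: r(k) = -\frac{1}{8} * 1 / [(k-\frac{3}{2}) (k+\frac{6}{5}) (k+1)] - rational in k. x = -\frac{1}{8}; t_0 = -\frac{2}{3}; negate the roots.


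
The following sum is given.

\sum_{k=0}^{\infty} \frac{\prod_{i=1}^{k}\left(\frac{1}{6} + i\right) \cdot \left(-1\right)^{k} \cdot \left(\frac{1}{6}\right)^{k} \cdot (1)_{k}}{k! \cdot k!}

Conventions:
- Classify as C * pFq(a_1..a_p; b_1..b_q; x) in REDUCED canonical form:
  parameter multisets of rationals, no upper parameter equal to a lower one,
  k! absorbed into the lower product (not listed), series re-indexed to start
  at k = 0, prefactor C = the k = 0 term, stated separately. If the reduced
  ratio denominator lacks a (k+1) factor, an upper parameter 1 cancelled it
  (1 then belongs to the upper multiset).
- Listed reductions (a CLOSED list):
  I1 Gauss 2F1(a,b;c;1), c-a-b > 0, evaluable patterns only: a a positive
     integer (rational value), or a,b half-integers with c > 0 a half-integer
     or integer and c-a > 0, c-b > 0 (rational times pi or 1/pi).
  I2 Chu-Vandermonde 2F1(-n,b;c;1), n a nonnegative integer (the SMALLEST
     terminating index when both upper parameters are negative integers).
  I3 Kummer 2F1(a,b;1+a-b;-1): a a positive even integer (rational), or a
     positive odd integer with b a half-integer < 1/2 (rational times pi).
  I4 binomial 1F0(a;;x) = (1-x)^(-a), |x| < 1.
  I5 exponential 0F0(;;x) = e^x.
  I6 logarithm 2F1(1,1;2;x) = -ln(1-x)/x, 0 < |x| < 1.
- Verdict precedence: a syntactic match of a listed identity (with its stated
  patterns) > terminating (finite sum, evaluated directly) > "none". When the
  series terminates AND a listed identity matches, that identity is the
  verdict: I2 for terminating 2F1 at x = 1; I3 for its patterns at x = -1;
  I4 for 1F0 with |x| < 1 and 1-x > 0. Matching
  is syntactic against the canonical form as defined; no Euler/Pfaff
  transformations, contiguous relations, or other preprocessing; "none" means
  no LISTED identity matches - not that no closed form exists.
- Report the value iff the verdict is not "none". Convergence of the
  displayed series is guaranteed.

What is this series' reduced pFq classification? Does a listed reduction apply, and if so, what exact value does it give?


With C = 1: the canonical form is 1F0(\frac{7}{6}; -; -\frac{1}{6}). Verdict (x = -\frac{1}{6}): the I4 binomial reduction applies (the 1F0 binomial series: exponent -7/6, x = -\frac{1}{6}). Hence: \left(\frac{7}{6}\right)^{-\frac{7}{6}}.

The tell: with t_0 = 1, the running product (prefactor 1) telescopes to a rising factorial.
Step ratio: r(k) = -\frac{1}{6} * (k+\frac{7}{6}) / [(k+1)] ; factor over Q: parameters, x = -\frac{1}{6}, and C = 1.


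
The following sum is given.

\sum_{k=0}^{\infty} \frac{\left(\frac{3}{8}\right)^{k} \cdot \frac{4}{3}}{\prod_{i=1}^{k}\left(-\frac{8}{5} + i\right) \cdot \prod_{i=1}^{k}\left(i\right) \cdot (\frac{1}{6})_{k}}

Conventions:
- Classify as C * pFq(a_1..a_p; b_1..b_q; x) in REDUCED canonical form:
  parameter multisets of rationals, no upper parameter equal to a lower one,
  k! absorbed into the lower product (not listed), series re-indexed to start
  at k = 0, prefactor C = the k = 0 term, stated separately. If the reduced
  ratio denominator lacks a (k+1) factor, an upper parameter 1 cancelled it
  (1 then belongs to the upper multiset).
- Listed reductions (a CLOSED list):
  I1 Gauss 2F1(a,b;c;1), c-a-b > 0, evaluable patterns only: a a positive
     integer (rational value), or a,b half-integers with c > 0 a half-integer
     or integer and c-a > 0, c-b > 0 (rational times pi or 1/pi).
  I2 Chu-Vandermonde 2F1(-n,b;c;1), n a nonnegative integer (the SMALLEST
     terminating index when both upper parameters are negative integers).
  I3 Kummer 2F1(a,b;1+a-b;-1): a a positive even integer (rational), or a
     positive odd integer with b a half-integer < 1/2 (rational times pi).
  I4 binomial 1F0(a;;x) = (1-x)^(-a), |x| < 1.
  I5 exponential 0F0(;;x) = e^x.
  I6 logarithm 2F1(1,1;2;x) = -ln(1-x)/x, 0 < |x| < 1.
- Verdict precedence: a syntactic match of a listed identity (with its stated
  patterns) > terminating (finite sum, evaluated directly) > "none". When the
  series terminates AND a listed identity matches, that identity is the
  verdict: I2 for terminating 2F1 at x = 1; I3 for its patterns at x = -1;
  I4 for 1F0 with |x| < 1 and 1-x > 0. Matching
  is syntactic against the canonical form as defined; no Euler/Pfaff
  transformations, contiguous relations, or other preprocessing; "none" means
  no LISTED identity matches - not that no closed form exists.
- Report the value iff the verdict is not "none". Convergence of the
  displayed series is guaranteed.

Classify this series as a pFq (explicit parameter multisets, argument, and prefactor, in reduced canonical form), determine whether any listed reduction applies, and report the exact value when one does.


This is \frac{4}{3} * 0F2(-; -\frac{3}{5}, \frac{1}{6}; \frac{3}{8}) in reduced canonical form. Verdict: none. Every listed pattern misses the 0F2 form at \frac{3}{8}, upper {-}.

Key observation: t_0 being \frac{4}{3}, the lower running product (C = 4/3, x = 3/8) is a rising factorial.
Step ratio: r(k) = \frac{3}{8} * 1 / [(k-\frac{3}{5}) (k+\frac{1}{6}) (k+1)] - rational; roots negated = parameters, x = \frac{3}{8}, C = \frac{4}{3}.


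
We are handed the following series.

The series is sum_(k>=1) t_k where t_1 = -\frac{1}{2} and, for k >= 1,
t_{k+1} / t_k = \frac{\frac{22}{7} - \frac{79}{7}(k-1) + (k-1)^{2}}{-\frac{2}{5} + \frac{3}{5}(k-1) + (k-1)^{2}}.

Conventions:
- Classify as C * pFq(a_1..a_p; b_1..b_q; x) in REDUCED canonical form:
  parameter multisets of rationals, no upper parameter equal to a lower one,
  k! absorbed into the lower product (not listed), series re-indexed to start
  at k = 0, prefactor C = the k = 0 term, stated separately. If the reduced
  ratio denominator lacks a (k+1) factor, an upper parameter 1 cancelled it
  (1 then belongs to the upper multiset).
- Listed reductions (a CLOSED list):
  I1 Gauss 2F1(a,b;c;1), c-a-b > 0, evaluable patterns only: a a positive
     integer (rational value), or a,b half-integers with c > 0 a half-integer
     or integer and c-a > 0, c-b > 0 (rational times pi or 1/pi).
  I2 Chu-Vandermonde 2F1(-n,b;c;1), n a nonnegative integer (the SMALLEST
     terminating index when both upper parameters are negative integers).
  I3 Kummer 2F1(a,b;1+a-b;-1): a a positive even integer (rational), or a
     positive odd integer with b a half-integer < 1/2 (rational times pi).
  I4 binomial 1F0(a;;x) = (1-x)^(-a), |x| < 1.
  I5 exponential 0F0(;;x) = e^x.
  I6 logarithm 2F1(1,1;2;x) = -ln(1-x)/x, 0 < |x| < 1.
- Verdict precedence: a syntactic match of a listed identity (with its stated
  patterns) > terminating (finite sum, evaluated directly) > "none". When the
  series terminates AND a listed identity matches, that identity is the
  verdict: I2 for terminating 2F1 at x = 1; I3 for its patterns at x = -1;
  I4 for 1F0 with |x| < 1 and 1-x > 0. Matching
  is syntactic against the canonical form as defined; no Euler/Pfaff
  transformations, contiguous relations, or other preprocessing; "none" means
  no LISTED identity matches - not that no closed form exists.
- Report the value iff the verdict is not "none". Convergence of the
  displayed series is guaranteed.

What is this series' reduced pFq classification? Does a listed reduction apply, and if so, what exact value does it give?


With C = -\frac{1}{2}: the canonical form is 2F1(-11, -\frac{2}{7}; -\frac{2}{5}; 1). Verdict at x = 1: Chu-Vandermonde (I2) matches (terminating 2F1 at x = 1 with n = 11, b = -2/7, c = -\frac{2}{5}). Its exact value is -\frac{71087419331263}{185694709088616}.

Key observation: t_0 being -\frac{1}{2}, roots of the ratio polynomials (C = -1/2, x = 1) are the negated parameters.
Consecutive-term ratio: r(k) = 1 * (k-11) (k-\frac{2}{7}) / [(k-\frac{2}{5}) (k+1)] - poly over poly, x = 1 from leading terms; C = -\frac{1}{2} at k = 0.


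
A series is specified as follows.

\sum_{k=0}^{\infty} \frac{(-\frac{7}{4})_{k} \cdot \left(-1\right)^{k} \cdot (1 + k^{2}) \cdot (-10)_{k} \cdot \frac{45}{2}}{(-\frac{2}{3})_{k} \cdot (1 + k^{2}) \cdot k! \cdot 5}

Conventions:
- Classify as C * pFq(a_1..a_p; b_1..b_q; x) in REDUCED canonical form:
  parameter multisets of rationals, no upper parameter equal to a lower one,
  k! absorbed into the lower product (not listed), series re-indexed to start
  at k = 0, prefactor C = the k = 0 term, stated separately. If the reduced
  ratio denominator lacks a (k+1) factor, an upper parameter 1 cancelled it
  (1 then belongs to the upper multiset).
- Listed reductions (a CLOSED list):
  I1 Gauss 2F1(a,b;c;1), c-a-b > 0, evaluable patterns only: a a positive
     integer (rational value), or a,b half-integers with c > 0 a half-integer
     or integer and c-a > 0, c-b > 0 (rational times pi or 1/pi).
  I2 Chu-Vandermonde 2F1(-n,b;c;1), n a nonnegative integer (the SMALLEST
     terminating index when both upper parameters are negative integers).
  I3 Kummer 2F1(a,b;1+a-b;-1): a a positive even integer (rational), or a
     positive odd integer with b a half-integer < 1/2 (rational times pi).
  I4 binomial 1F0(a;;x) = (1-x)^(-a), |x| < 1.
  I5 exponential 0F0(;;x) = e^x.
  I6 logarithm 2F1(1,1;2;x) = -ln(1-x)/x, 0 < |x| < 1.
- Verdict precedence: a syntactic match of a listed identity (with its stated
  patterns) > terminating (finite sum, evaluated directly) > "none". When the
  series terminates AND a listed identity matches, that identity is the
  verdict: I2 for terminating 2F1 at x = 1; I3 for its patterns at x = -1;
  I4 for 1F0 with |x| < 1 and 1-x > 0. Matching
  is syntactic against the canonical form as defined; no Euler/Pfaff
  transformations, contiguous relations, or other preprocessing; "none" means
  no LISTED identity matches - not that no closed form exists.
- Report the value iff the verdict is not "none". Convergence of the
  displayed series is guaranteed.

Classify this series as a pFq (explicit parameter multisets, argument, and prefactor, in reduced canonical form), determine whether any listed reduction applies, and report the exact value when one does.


The series (x = -1) is 2F1: upper {-10, -\frac{7}{4}}, lower {-\frac{2}{3}}, prefactor \frac{9}{2}. Verdict: terminating - upper -10 stops the sum at k = 10; the 11 terms are added exactly. Exact value: -\frac{706370155350435}{224412041216}.

Key observation: with t_0 = \frac{9}{2}, the factor k^2 + 1 cancels (top and bottom), leaving C = 9/2.
Adjacent-term ratio: r(k) = -1 * (k-10) (k-\frac{7}{4}) / [(k-\frac{2}{3}) (k+1)] - poly over poly, x = -1 from leading terms; C = \frac{9}{2} at k = 0.


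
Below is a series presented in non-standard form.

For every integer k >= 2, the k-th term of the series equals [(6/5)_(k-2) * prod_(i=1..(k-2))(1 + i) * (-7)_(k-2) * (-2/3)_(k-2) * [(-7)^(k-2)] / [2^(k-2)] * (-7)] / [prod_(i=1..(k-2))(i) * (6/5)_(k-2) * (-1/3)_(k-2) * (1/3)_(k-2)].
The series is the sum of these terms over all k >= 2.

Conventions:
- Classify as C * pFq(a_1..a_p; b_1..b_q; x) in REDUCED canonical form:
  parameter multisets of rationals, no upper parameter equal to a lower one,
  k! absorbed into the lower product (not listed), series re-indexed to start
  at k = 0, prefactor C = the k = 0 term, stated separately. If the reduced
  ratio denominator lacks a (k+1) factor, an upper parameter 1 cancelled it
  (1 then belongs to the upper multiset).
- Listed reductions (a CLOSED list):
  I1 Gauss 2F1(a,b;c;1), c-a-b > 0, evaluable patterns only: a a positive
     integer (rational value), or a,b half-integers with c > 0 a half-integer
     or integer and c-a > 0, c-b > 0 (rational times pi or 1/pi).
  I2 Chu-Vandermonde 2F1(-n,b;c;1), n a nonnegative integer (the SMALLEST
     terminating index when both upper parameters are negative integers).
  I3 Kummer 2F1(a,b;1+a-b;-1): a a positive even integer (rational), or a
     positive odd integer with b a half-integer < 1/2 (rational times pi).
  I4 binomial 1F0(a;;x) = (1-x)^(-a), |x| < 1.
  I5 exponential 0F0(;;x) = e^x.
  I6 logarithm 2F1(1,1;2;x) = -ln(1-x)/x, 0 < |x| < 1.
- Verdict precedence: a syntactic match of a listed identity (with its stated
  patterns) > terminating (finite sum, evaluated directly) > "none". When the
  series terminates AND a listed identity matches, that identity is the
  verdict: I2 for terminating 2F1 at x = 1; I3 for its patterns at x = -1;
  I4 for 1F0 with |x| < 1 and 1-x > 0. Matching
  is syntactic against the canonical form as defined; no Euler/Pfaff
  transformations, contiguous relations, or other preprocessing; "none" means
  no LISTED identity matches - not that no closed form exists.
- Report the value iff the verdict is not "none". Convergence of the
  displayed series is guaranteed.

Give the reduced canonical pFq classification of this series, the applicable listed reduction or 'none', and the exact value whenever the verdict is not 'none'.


x = -7/2 here; the reduced form reads 3F2, upper {-7, -2/3, 2}, lower {-1/3, 1/3}, C = -7. Verdict: terminating. (-7)_k vanishes past k = 7, leaving a 8-term sum, computed directly. Hence: -417621782107495/47297536.

The tell: x = (-7/2) and the parameter 6/5 appears in both the upper and lower lists and cancels.
Adjacent-term ratio: r(k) = (-7/2) * (k-7) (k-2/3) (k+2) / [(k-1/3) (k+1/3) (k+1)] ; factor over Q: parameters, x = (-7/2), and C = -7.
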